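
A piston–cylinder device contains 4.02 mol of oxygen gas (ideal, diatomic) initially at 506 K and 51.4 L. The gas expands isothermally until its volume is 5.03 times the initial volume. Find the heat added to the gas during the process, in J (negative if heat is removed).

P₁ = nRT₁/V₁ = 4.02×8.314×506/51.4 = 329 kPa.
Isothermal: T stays 506 K; PV = const ⇒ V₂ = 259 L, P₂ = 65.4 kPa.
ΔU = 0 (ideal gas, T constant).
W = nRT ln(V₂/V₁) = 4.02×8.314×506×ln(5.03) = 27300 J.
Q = ΔU + W = 27300 J.

27300 J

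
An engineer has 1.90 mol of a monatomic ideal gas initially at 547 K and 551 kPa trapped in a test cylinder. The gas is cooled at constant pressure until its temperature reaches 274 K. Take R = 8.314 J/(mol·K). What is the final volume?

7.86 L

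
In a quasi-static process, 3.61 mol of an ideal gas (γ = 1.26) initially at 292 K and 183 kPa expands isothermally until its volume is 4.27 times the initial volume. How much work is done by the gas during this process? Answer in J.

12700 J

V₁ = nRT₁/P₁ = 3.61×8.314×292/183 = 47.9 L.
Isothermal: T stays 292 K; PV = const ⇒ V₂ = 204 L, P₂ = 42.9 kPa.
W = nRT ln(V₂/V₁) = 3.61×8.314×292×ln(4.27) = 12700 J.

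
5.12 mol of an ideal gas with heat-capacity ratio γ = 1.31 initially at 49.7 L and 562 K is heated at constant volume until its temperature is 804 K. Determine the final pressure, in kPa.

689 kPa

P₁ = nRT₁/V₁ = 5.12×8.314×562/49.7 = 481 kPa.
Isochoric: V stays 49.7 L; P/T = const ⇒ T₂ = 804 K, P₂ = 689 kPa.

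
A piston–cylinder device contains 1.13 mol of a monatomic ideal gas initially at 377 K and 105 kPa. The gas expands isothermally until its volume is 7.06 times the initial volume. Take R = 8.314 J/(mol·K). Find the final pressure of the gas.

V₁ = nRT₁/P₁ = 1.13×8.314×377/105 = 33.7 L.
Isothermal: T stays 377 K; PV = const ⇒ V₂ = 238 L, P₂ = 14.9 kPa.

14.9 kPa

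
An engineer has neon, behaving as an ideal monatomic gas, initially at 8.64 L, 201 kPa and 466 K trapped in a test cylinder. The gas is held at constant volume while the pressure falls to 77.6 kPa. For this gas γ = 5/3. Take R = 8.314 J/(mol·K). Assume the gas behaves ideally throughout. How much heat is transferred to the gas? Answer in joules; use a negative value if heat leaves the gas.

-1600 J

n = P₁V₁/(RT₁) = 201×8.64/(8.314×466) = 0.448 mol.
Isochoric: V stays 8.64 L; P/T = const ⇒ T₂ = 180 K, P₂ = 77.6 kPa.
W = 0 (no volume change).
ΔU = nCvΔT = 0.448×12.5×(180−466) = -1600 J.
Q = ΔU = -1600 J.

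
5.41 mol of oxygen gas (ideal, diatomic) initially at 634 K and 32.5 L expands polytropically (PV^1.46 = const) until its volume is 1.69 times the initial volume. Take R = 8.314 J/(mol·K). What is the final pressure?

P₁ = nRT₁/V₁ = 5.41×8.314×634/32.5 = 877 kPa.
Polytropic n=1.46: T₂ = T₁(V₁/V₂)^(n−1) = 634×(0.592)^0.46 = 498 K; P₂ = P₁(V₁/V₂)^n = 408 kPa.

408 kPa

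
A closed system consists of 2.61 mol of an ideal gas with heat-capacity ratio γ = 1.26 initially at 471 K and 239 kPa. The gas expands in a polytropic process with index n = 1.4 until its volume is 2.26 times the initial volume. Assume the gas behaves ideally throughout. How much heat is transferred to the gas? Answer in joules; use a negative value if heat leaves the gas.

-3830 J

V₁ = nRT₁/P₁ = 2.61×8.314×471/239 = 42.8 L.
Polytropic n=1.4: T₂ = T₁(V₁/V₂)^(n−1) = 471×(0.442)^0.40 = 340 K; P₂ = P₁(V₁/V₂)^n = 76.3 kPa.
W = (P₁V₁−P₂V₂)/(n−1) = (239×42.8−76.3×96.6)/0.40 = 7110 J.
ΔU = nCvΔT = 2.61×32.0×(340−471) = -10900 J.
Q = ΔU + W = -3830 J.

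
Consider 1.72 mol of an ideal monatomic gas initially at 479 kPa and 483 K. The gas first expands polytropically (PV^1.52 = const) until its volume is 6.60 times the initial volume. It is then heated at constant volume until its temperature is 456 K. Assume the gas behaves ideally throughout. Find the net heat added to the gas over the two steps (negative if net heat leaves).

7720 J

V₁ = nRT₁/P₁ = 1.72×8.314×483/479 = 14.4 L.
Step 1 — Polytropic n=1.52: T₂ = T₁(V₁/V₂)^(n−1) = 483×(0.152)^0.52 = 181 K; P₂ = P₁(V₁/V₂)^n = 27.2 kPa.
W = (P₁V₁−P₂V₂)/(n−1) = (479×14.4−27.2×95.2)/0.52 = 8300 J.
ΔU = nCvΔT = 1.72×12.5×(181−483) = -6480 J.
Q = ΔU + W = 1830 J.
State after step 1: P = 27.2 kPa, V = 95.2 L, T = 181 K.
Step 2 — Isochoric: V stays 95.2 L; P/T = const ⇒ T₂ = 456 K, P₂ = 68.5 kPa.
W = 0 (no volume change).
ΔU = nCvΔT = 1.72×12.5×(456−181) = 5900 J.
Q = ΔU = 5900 J.
Net over both steps: W = 8300 J, Q = 7720 J, ΔU = -579 J.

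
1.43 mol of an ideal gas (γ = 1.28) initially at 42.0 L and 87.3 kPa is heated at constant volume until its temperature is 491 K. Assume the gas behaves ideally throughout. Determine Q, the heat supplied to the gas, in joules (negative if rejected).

T₁ = P₁V₁/(nR) = 87.3×42.0/(1.43×8.314) = 308 K.
Isochoric: V stays 42.0 L; P/T = const ⇒ T₂ = 491 K, P₂ = 139 kPa.
W = 0 (no volume change).
ΔU = nCvΔT = 1.43×29.7×(491−308) = 7750 J.
Q = ΔU = 7750 J.

7750 J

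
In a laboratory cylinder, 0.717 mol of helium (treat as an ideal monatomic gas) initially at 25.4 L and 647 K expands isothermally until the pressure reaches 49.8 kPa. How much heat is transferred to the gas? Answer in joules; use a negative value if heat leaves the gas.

P₁ = nRT₁/V₁ = 0.717×8.314×647/25.4 = 152 kPa.
Isothermal: T stays 647 K; PV = const ⇒ V₂ = 77.4 L, P₂ = 49.8 kPa.
ΔU = 0 (ideal gas, T constant).
W = nRT ln(V₂/V₁) = 0.717×8.314×647×ln(3.05) = 4300 J.
Q = ΔU + W = 4300 J.

4300 J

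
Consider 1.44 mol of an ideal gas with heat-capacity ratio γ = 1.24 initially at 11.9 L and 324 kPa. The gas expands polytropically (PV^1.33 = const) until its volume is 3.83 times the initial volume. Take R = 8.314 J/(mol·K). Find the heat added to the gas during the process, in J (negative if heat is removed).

-1570 J

T₁ = P₁V₁/(nR) = 324×11.9/(1.44×8.314) = 322 K.
Polytropic n=1.33: T₂ = T₁(V₁/V₂)^(n−1) = 322×(0.261)^0.33 = 207 K; P₂ = P₁(V₁/V₂)^n = 54.3 kPa.
W = (P₁V₁−P₂V₂)/(n−1) = (324×11.9−54.3×45.6)/0.33 = 4180 J.
ΔU = nCvΔT = 1.44×34.6×(207−322) = -5750 J.
Q = ΔU + W = -1570 J.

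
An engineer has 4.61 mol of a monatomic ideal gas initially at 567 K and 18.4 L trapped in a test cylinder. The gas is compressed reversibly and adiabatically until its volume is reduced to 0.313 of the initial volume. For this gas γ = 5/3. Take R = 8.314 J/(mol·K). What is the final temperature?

P₁ = nRT₁/V₁ = 4.61×8.314×567/18.4 = 1180 kPa.
Adiabatic: TV^(γ−1) = const ⇒ T₂ = 567×(3.19)^0.667 = 1230 K; PV^γ = const ⇒ P₂ = 8190 kPa.

1230 K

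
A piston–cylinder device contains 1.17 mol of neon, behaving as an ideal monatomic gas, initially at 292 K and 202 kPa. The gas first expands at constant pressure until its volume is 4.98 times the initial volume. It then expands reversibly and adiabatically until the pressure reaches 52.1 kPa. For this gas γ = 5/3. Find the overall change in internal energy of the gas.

8080 J

V₁ = nRT₁/P₁ = 1.17×8.314×292/202 = 14.1 L.
Step 1 — Isobaric: P stays 202 kPa; V/T = const ⇒ T₂ = 1450 K, V₂ = 70.0 L.
W = PΔV = 202×(70.0−14.1) kPa·L = 11300 J.
ΔU = nCvΔT = 1.17×12.5×(1450−292) = 17000 J.
Q = ΔU + W = nCpΔT = 28300 J.
State after step 1: P = 202 kPa, V = 70.0 L, T = 1450 K.
Step 2 — Adiabatic: T₂/T₁ = (P₂/P₁)^((γ−1)/γ) ⇒ T₂ = 1450×(0.258)^0.400 = 846 K; V₂ = 158 L.
ΔU = nCvΔT = 1.17×12.5×(846−1450) = -8880 J.
Q = 0 for an adiabatic process, so W = −ΔU = 8880 J.
Net over both steps: W = 20200 J, Q = 28300 J, ΔU = 8080 J.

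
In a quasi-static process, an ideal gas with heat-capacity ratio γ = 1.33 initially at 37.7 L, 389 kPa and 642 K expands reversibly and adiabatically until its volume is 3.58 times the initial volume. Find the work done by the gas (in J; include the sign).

n = P₁V₁/(RT₁) = 389×37.7/(8.314×642) = 2.75 mol.
Adiabatic: TV^(γ−1) = const ⇒ T₂ = 642×(0.279)^0.330 = 421 K; PV^γ = const ⇒ P₂ = 71.3 kPa.
ΔU = nCvΔT = 2.75×25.2×(421−642) = -15300 J.
Q = 0 for an adiabatic process, so W = −ΔU = 15300 J.

15300 J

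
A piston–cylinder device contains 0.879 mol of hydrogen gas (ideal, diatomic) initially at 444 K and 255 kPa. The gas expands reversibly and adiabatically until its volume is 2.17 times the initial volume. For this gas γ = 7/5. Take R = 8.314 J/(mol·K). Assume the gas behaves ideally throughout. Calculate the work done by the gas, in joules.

2160 J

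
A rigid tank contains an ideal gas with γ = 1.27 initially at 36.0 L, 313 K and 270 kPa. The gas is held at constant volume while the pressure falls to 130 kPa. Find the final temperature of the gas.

Isochoric: V stays 36.0 L; P/T = const ⇒ T₂ = 151 K, P₂ = 130 kPa.

151 K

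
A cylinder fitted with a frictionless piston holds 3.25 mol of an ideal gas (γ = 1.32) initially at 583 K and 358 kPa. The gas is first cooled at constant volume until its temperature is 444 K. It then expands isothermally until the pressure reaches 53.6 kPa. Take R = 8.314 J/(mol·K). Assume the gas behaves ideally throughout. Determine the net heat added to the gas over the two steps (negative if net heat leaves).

7780 J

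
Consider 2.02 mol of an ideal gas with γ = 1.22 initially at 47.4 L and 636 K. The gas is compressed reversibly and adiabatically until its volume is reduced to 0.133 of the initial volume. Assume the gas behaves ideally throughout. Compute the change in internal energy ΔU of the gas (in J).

27100 J

P₁ = nRT₁/V₁ = 2.02×8.314×636/47.4 = 225 kPa.
Adiabatic: TV^(γ−1) = const ⇒ T₂ = 636×(7.52)^0.220 = 991 K; PV^γ = const ⇒ P₂ = 2640 kPa.
For an ideal gas ΔU = nCvΔT with Cv = R/(γ−1) = 37.8 J/(mol·K).
ΔU = 2.02×37.8×(991−636) = 27100 J.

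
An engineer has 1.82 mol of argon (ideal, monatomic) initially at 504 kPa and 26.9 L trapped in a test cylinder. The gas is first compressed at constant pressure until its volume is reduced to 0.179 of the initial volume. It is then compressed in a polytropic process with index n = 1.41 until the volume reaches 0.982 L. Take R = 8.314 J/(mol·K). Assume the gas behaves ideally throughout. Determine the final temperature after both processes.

T₁ = P₁V₁/(nR) = 504×26.9/(1.82×8.314) = 896 K.
Step 1 — Isobaric: P stays 504 kPa; V/T = const ⇒ T₂ = 160 K, V₂ = 4.82 L.
W = PΔV = 504×(4.82−26.9) kPa·L = -11100 J.
ΔU = nCvΔT = 1.82×12.5×(160−896) = -16700 J.
Q = ΔU + W = nCpΔT = -27800 J.
State after step 1: P = 504 kPa, V = 4.82 L, T = 160 K.
Step 2 — Polytropic n=1.41: T₂ = T₁(V₁/V₂)^(n−1) = 160×(4.90)^0.41 = 308 K; P₂ = P₁(V₁/V₂)^n = 4740 kPa.
W = (P₁V₁−P₂V₂)/(n−1) = (504×4.82−4740×0.982)/0.41 = -5440 J.
ΔU = nCvΔT = 1.82×12.5×(308−160) = 3350 J.
Q = ΔU + W = -2090 J.
Net over both steps: W = -16600 J, Q = -29900 J, ΔU = -13400 J.

308 K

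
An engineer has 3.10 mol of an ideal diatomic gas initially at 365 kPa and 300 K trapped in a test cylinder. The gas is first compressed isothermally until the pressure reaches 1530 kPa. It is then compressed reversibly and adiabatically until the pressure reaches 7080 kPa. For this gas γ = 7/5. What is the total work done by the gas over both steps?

V₁ = nRT₁/P₁ = 3.10×8.314×300/365 = 21.2 L.
Step 1 — Isothermal: T stays 300 K; PV = const ⇒ V₂ = 5.05 L, P₂ = 1530 kPa.
ΔU = 0 (ideal gas, T constant).
W = nRT ln(V₂/V₁) = 3.10×8.314×300×ln(0.239) = -11100 J.
Q = ΔU + W = -11100 J.
State after step 1: P = 1530 kPa, V = 5.05 L, T = 300 K.
Step 2 — Adiabatic: T₂/T₁ = (P₂/P₁)^((γ−1)/γ) ⇒ T₂ = 300×(4.63)^0.286 = 465 K; V₂ = 1.69 L.
ΔU = nCvΔT = 3.10×20.8×(465−300) = 10600 J.
Q = 0 for an adiabatic process, so W = −ΔU = -10600 J.
Net over both steps: W = -21700 J, Q = -11100 J, ΔU = 10600 J.

-21700 J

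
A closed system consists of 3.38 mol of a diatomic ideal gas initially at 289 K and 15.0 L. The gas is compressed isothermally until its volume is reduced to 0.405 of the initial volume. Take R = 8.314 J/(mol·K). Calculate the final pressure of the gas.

1340 kPa

P₁ = nRT₁/V₁ = 3.38×8.314×289/15.0 = 541 kPa.
Isothermal: T stays 289 K; PV = const ⇒ V₂ = 6.08 L, P₂ = 1340 kPa.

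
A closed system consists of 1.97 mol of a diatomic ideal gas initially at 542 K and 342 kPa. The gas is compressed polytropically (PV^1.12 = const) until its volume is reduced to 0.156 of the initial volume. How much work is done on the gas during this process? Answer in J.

V₁ = nRT₁/P₁ = 1.97×8.314×542/342 = 26.0 L.
Polytropic n=1.12: T₂ = T₁(V₁/V₂)^(n−1) = 542×(6.41)^0.12 = 677 K; P₂ = P₁(V₁/V₂)^n = 2740 kPa.
W = (P₁V₁−P₂V₂)/(n−1) = (342×26.0−2740×4.05)/0.12 = -18500 J.
Work done on the gas = −W_by = 18500 J.

18500 J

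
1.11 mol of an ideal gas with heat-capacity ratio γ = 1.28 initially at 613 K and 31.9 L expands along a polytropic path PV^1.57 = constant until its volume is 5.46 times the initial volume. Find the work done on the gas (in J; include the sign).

-6150 J

P₁ = nRT₁/V₁ = 1.11×8.314×613/31.9 = 177 kPa.
Polytropic n=1.57: T₂ = T₁(V₁/V₂)^(n−1) = 613×(0.183)^0.57 = 233 K; P₂ = P₁(V₁/V₂)^n = 12.3 kPa.
W = (P₁V₁−P₂V₂)/(n−1) = (177×31.9−12.3×174)/0.57 = 6150 J.
Work done on the gas = −W_by = -6150 J.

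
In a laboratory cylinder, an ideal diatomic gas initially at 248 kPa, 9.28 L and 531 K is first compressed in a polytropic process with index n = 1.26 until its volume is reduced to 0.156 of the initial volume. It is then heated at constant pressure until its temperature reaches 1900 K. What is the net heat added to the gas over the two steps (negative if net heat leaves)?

n = P₁V₁/(RT₁) = 248×9.28/(8.314×531) = 0.521 mol.
Step 1 — Polytropic n=1.26: T₂ = T₁(V₁/V₂)^(n−1) = 531×(6.41)^0.26 = 861 K; P₂ = P₁(V₁/V₂)^n = 2580 kPa.
W = (P₁V₁−P₂V₂)/(n−1) = (248×9.28−2580×1.45)/0.26 = -5500 J.
ΔU = nCvΔT = 0.521×20.8×(861−531) = 3570 J.
Q = ΔU + W = -1920 J.
State after step 1: P = 2580 kPa, V = 1.45 L, T = 861 K.
Step 2 — Isobaric: P stays 2580 kPa; V/T = const ⇒ T₂ = 1900 K, V₂ = 3.20 L.
W = PΔV = 2580×(3.20−1.45) kPa·L = 4500 J.
ΔU = nCvΔT = 0.521×20.8×(1900−861) = 11300 J.
Q = ΔU + W = nCpΔT = 15800 J.
Net over both steps: W = -993 J, Q = 13800 J, ΔU = 14800 J.

13800 J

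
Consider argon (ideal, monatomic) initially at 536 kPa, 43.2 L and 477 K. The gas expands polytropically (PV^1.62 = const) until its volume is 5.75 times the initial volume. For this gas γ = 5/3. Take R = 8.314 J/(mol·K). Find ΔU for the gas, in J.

-23000 J

n = P₁V₁/(RT₁) = 536×43.2/(8.314×477) = 5.84 mol.
Polytropic n=1.62: T₂ = T₁(V₁/V₂)^(n−1) = 477×(0.174)^0.62 = 161 K; P₂ = P₁(V₁/V₂)^n = 31.5 kPa.
For an ideal gas ΔU = nCvΔT with Cv = (3/2)R = 12.5 J/(mol·K).
ΔU = 5.84×12.5×(161−477) = -23000 J.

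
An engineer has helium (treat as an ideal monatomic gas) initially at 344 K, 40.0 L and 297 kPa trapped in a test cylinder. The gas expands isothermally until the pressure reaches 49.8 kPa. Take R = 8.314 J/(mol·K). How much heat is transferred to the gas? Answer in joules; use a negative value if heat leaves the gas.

21200 J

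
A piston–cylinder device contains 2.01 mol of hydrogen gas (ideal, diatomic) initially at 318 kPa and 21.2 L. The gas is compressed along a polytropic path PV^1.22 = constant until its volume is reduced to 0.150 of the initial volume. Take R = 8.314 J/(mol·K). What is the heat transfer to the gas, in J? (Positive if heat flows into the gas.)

T₁ = P₁V₁/(nR) = 318×21.2/(2.01×8.314) = 403 K.
Polytropic n=1.22: T₂ = T₁(V₁/V₂)^(n−1) = 403×(6.67)^0.22 = 612 K; P₂ = P₁(V₁/V₂)^n = 3220 kPa.
W = (P₁V₁−P₂V₂)/(n−1) = (318×21.2−3220×3.18)/0.22 = -15900 J.
ΔU = nCvΔT = 2.01×20.8×(612−403) = 8730 J.
Q = ΔU + W = -7140 J.

-7140 J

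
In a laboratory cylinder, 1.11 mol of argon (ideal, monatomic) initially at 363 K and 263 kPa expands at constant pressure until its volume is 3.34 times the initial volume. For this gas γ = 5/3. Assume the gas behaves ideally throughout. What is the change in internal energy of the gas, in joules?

11800 J

V₁ = nRT₁/P₁ = 1.11×8.314×363/263 = 12.7 L.
Isobaric: P stays 263 kPa; V/T = const ⇒ T₂ = 1210 K, V₂ = 42.5 L.
For an ideal gas ΔU = nCvΔT with Cv = (3/2)R = 12.5 J/(mol·K).
ΔU = 1.11×12.5×(1210−363) = 11800 J.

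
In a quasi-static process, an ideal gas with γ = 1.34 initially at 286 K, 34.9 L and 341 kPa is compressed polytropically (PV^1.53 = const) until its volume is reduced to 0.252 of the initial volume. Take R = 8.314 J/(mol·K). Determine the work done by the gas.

n = P₁V₁/(RT₁) = 341×34.9/(8.314×286) = 5.00 mol.
Polytropic n=1.53: T₂ = T₁(V₁/V₂)^(n−1) = 286×(3.97)^0.53 = 594 K; P₂ = P₁(V₁/V₂)^n = 2810 kPa.
W = (P₁V₁−P₂V₂)/(n−1) = (341×34.9−2810×8.79)/0.53 = -24200 J.

-24200 J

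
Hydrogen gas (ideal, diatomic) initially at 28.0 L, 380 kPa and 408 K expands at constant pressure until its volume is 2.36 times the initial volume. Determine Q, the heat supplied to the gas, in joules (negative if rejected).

n = P₁V₁/(RT₁) = 380×28.0/(8.314×408) = 3.14 mol.
Isobaric: P stays 380 kPa; V/T = const ⇒ T₂ = 963 K, V₂ = 66.1 L.
W = PΔV = 380×(66.1−28.0) kPa·L = 14500 J.
ΔU = nCvΔT = 3.14×20.8×(963−408) = 36200 J.
Q = ΔU + W = nCpΔT = 50600 J.

50600 J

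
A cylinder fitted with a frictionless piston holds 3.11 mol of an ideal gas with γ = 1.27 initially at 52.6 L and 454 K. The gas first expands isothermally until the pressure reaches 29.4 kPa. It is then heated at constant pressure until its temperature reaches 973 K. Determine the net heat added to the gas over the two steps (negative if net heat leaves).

P₁ = nRT₁/V₁ = 3.11×8.314×454/52.6 = 223 kPa.
Step 1 — Isothermal: T stays 454 K; PV = const ⇒ V₂ = 399 L, P₂ = 29.4 kPa.
ΔU = 0 (ideal gas, T constant).
W = nRT ln(V₂/V₁) = 3.11×8.314×454×ln(7.59) = 23800 J.
Q = ΔU + W = 23800 J.
State after step 1: P = 29.4 kPa, V = 399 L, T = 454 K.
Step 2 — Isobaric: P stays 29.4 kPa; V/T = const ⇒ T₂ = 973 K, V₂ = 856 L.
W = PΔV = 29.4×(856−399) kPa·L = 13400 J.
ΔU = nCvΔT = 3.11×30.8×(973−454) = 49700 J.
Q = ΔU + W = nCpΔT = 63100 J.
Net over both steps: W = 37200 J, Q = 86900 J, ΔU = 49700 J.

86900 J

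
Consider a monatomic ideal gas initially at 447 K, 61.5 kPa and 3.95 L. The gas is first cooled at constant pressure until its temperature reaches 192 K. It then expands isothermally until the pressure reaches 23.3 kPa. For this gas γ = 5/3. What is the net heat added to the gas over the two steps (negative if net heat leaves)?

-245 J

n = P₁V₁/(RT₁) = 61.5×3.95/(8.314×447) = 0.0654 mol.
Step 1 — Isobaric: P stays 61.5 kPa; V/T = const ⇒ T₂ = 192 K, V₂ = 1.70 L.
W = PΔV = 61.5×(1.70−3.95) kPa·L = -139 J.
ΔU = nCvΔT = 0.0654×12.5×(192−447) = -208 J.
Q = ΔU + W = nCpΔT = -346 J.
State after step 1: P = 61.5 kPa, V = 1.70 L, T = 192 K.
Step 2 — Isothermal: T stays 192 K; PV = const ⇒ V₂ = 4.48 L, P₂ = 23.3 kPa.
ΔU = 0 (ideal gas, T constant).
W = nRT ln(V₂/V₁) = 0.0654×8.314×192×ln(2.64) = 101 J.
Q = ΔU + W = 101 J.
Net over both steps: W = -37.3 J, Q = -245 J, ΔU = -208 J.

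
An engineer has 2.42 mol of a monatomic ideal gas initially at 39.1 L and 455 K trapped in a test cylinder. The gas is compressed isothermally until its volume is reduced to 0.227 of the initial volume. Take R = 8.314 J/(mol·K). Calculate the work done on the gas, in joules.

13600 J

P₁ = nRT₁/V₁ = 2.42×8.314×455/39.1 = 234 kPa.
Isothermal: T stays 455 K; PV = const ⇒ V₂ = 8.88 L, P₂ = 1030 kPa.
W = nRT ln(V₂/V₁) = 2.42×8.314×455×ln(0.227) = -13600 J.
Work done on the gas = −W_by = 13600 J.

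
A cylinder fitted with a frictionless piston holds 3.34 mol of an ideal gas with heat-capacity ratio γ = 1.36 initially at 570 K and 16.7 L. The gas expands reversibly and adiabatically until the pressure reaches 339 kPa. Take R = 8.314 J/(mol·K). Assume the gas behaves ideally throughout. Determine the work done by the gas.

P₁ = nRT₁/V₁ = 3.34×8.314×570/16.7 = 948 kPa.
Adiabatic: T₂/T₁ = (P₂/P₁)^((γ−1)/γ) ⇒ T₂ = 570×(0.358)^0.265 = 434 K; V₂ = 35.6 L.
ΔU = nCvΔT = 3.34×23.1×(434−570) = -10500 J.
Q = 0 for an adiabatic process, so W = −ΔU = 10500 J.

10500 J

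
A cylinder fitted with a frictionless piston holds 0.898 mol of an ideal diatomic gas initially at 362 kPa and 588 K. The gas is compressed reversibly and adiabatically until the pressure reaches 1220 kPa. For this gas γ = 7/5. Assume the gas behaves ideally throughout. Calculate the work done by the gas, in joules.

-4550 J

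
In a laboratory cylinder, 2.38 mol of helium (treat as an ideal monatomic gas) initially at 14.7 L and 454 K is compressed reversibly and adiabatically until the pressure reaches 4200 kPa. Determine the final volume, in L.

P₁ = nRT₁/V₁ = 2.38×8.314×454/14.7 = 611 kPa.
Adiabatic: T₂/T₁ = (P₂/P₁)^((γ−1)/γ) ⇒ T₂ = 454×(6.87)^0.400 = 982 K; V₂ = 4.62 L.

4.62 L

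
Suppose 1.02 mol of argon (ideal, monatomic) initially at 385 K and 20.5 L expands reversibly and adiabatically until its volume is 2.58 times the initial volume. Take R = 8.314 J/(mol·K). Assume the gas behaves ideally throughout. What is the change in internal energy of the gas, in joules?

P₁ = nRT₁/V₁ = 1.02×8.314×385/20.5 = 159 kPa.
Adiabatic: TV^(γ−1) = const ⇒ T₂ = 385×(0.388)^0.667 = 205 K; PV^γ = const ⇒ P₂ = 32.8 kPa.
For an ideal gas ΔU = nCvΔT with Cv = (3/2)R = 12.5 J/(mol·K).
ΔU = 1.02×12.5×(205−385) = -2290 J.

-2290 J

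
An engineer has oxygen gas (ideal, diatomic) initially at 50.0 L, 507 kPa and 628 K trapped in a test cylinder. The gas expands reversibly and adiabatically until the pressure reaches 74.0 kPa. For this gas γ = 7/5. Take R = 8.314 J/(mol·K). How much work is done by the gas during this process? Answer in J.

26800 J

n = P₁V₁/(RT₁) = 507×50.0/(8.314×628) = 4.86 mol.
Adiabatic: T₂/T₁ = (P₂/P₁)^((γ−1)/γ) ⇒ T₂ = 628×(0.146)^0.286 = 362 K; V₂ = 198 L.
ΔU = nCvΔT = 4.86×20.8×(362−628) = -26800 J.
Q = 0 for an adiabatic process, so W = −ΔU = 26800 J.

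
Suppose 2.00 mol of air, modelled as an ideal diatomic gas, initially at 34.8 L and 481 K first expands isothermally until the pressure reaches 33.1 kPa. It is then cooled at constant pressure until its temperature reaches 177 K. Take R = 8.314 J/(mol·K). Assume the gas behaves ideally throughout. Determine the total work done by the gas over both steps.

10400 J

P₁ = nRT₁/V₁ = 2.00×8.314×481/34.8 = 230 kPa.
Step 1 — Isothermal: T stays 481 K; PV = const ⇒ V₂ = 242 L, P₂ = 33.1 kPa.
ΔU = 0 (ideal gas, T constant).
W = nRT ln(V₂/V₁) = 2.00×8.314×481×ln(6.94) = 15500 J.
Q = ΔU + W = 15500 J.
State after step 1: P = 33.1 kPa, V = 242 L, T = 481 K.
Step 2 — Isobaric: P stays 33.1 kPa; V/T = const ⇒ T₂ = 177 K, V₂ = 88.9 L.
W = PΔV = 33.1×(88.9−242) kPa·L = -5050 J.
ΔU = nCvΔT = 2.00×20.8×(177−481) = -12600 J.
Q = ΔU + W = nCpΔT = -17700 J.
Net over both steps: W = 10400 J, Q = -2190 J, ΔU = -12600 J.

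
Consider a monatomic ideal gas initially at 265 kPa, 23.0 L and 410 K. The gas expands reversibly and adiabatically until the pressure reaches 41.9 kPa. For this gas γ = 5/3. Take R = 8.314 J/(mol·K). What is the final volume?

Adiabatic: T₂/T₁ = (P₂/P₁)^((γ−1)/γ) ⇒ T₂ = 410×(0.158)^0.400 = 196 K; V₂ = 69.6 L.

69.6 L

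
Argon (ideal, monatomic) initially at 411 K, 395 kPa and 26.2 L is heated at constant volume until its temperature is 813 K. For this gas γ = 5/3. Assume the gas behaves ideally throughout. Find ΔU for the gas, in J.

n = P₁V₁/(RT₁) = 395×26.2/(8.314×411) = 3.03 mol.
Isochoric: V stays 26.2 L; P/T = const ⇒ T₂ = 813 K, P₂ = 781 kPa.
For an ideal gas ΔU = nCvΔT with Cv = (3/2)R = 12.5 J/(mol·K).
ΔU = 3.03×12.5×(813−411) = 15200 J.

15200 J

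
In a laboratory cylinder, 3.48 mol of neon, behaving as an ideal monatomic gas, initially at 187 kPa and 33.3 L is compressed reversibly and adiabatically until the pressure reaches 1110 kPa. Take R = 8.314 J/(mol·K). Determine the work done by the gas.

-9700 J

T₁ = P₁V₁/(nR) = 187×33.3/(3.48×8.314) = 215 K.
Adiabatic: T₂/T₁ = (P₂/P₁)^((γ−1)/γ) ⇒ T₂ = 215×(5.94)^0.400 = 439 K; V₂ = 11.4 L.
ΔU = nCvΔT = 3.48×12.5×(439−215) = 9700 J.
Q = 0 for an adiabatic process, so W = −ΔU = -9700 J.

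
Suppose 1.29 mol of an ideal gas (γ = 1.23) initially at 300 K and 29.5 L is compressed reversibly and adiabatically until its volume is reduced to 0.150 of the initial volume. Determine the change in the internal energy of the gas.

P₁ = nRT₁/V₁ = 1.29×8.314×300/29.5 = 109 kPa.
Adiabatic: TV^(γ−1) = const ⇒ T₂ = 300×(6.67)^0.230 = 464 K; PV^γ = const ⇒ P₂ = 1120 kPa.
For an ideal gas ΔU = nCvΔT with Cv = R/(γ−1) = 36.1 J/(mol·K).
ΔU = 1.29×36.1×(464−300) = 7650 J.

7650 J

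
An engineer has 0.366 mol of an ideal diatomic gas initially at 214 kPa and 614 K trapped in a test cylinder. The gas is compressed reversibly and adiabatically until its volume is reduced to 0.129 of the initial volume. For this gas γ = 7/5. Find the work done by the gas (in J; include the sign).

-5930 J

V₁ = nRT₁/P₁ = 0.366×8.314×614/214 = 8.73 L.
Adiabatic: TV^(γ−1) = const ⇒ T₂ = 614×(7.75)^0.400 = 1390 K; PV^γ = const ⇒ P₂ = 3760 kPa.
ΔU = nCvΔT = 0.366×20.8×(1390−614) = 5930 J.
Q = 0 for an adiabatic process, so W = −ΔU = -5930 J.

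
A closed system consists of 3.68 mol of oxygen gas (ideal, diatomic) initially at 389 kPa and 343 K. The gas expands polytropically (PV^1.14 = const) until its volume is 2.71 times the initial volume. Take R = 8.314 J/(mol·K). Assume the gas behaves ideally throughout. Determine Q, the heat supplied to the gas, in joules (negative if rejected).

V₁ = nRT₁/P₁ = 3.68×8.314×343/389 = 27.0 L.
Polytropic n=1.14: T₂ = T₁(V₁/V₂)^(n−1) = 343×(0.369)^0.14 = 298 K; P₂ = P₁(V₁/V₂)^n = 125 kPa.
W = (P₁V₁−P₂V₂)/(n−1) = (389×27.0−125×73.1)/0.14 = 9760 J.
ΔU = nCvΔT = 3.68×20.8×(298−343) = -3420 J.
Q = ΔU + W = 6350 J.

6350 J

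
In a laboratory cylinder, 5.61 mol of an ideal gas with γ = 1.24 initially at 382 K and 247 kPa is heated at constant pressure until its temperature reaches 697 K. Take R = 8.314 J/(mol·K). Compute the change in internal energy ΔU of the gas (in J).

61200 J

V₁ = nRT₁/P₁ = 5.61×8.314×382/247 = 72.1 L.
Isobaric: P stays 247 kPa; V/T = const ⇒ T₂ = 697 K, V₂ = 132 L.
For an ideal gas ΔU = nCvΔT with Cv = R/(γ−1) = 34.6 J/(mol·K).
ΔU = 5.61×34.6×(697−382) = 61200 J.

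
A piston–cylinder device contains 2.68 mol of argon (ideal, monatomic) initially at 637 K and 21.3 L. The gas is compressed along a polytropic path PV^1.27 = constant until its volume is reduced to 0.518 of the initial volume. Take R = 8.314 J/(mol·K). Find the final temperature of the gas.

761 K

P₁ = nRT₁/V₁ = 2.68×8.314×637/21.3 = 666 kPa.
Polytropic n=1.27: T₂ = T₁(V₁/V₂)^(n−1) = 637×(1.93)^0.27 = 761 K; P₂ = P₁(V₁/V₂)^n = 1540 kPa.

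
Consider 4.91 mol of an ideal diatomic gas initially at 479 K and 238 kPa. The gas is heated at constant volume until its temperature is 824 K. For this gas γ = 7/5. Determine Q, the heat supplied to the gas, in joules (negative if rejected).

V₁ = nRT₁/P₁ = 4.91×8.314×479/238 = 82.2 L.
Isochoric: V stays 82.2 L; P/T = const ⇒ T₂ = 824 K, P₂ = 409 kPa.
W = 0 (no volume change).
ΔU = nCvΔT = 4.91×20.8×(824−479) = 35200 J.
Q = ΔU = 35200 J.

35200 J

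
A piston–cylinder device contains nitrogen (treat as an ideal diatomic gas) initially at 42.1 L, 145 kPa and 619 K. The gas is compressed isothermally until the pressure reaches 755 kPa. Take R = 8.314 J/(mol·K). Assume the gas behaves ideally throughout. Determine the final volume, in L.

Isothermal: T stays 619 K; PV = const ⇒ V₂ = 8.09 L, P₂ = 755 kPa.

8.09 L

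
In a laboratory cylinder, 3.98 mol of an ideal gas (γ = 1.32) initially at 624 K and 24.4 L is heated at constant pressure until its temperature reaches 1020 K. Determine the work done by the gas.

P₁ = nRT₁/V₁ = 3.98×8.314×624/24.4 = 846 kPa.
Isobaric: P stays 846 kPa; V/T = const ⇒ T₂ = 1020 K, V₂ = 39.9 L.
W = PΔV = 846×(39.9−24.4) kPa·L = 13100 J.

13100 J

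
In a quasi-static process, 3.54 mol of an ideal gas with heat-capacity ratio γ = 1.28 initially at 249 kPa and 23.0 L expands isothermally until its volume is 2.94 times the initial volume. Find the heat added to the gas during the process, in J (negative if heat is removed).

6180 J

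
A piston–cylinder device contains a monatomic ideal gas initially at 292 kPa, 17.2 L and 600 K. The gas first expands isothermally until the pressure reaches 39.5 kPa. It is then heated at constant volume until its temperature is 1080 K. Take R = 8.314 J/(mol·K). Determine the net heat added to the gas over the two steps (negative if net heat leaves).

16100 J

n = P₁V₁/(RT₁) = 292×17.2/(8.314×600) = 1.01 mol.
Step 1 — Isothermal: T stays 600 K; PV = const ⇒ V₂ = 127 L, P₂ = 39.5 kPa.
ΔU = 0 (ideal gas, T constant).
W = nRT ln(V₂/V₁) = 1.01×8.314×600×ln(7.39) = 10000 J.
Q = ΔU + W = 10000 J.
State after step 1: P = 39.5 kPa, V = 127 L, T = 600 K.
Step 2 — Isochoric: V stays 127 L; P/T = const ⇒ T₂ = 1080 K, P₂ = 71.1 kPa.
W = 0 (no volume change).
ΔU = nCvΔT = 1.01×12.5×(1080−600) = 6030 J.
Q = ΔU = 6030 J.
Net over both steps: W = 10000 J, Q = 16100 J, ΔU = 6030 J.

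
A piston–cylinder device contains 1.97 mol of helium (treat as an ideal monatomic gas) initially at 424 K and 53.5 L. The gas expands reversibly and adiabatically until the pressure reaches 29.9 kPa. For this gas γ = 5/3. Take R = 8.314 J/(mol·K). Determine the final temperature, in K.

P₁ = nRT₁/V₁ = 1.97×8.314×424/53.5 = 130 kPa.
Adiabatic: T₂/T₁ = (P₂/P₁)^((γ−1)/γ) ⇒ T₂ = 424×(0.230)^0.400 = 236 K; V₂ = 129 L.

236 K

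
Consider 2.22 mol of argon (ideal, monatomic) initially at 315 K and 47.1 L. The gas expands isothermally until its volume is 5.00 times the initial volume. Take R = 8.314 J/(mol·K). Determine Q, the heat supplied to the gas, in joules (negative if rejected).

9360 J

P₁ = nRT₁/V₁ = 2.22×8.314×315/47.1 = 123 kPa.
Isothermal: T stays 315 K; PV = const ⇒ V₂ = 236 L, P₂ = 24.7 kPa.
ΔU = 0 (ideal gas, T constant).
W = nRT ln(V₂/V₁) = 2.22×8.314×315×ln(5.00) = 9360 J.
Q = ΔU + W = 9360 J.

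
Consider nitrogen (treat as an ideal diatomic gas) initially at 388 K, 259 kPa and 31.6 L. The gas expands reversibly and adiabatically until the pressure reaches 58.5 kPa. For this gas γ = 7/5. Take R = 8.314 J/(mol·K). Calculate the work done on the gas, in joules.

n = P₁V₁/(RT₁) = 259×31.6/(8.314×388) = 2.54 mol.
Adiabatic: T₂/T₁ = (P₂/P₁)^((γ−1)/γ) ⇒ T₂ = 388×(0.226)^0.286 = 254 K; V₂ = 91.5 L.
ΔU = nCvΔT = 2.54×20.8×(254−388) = -7090 J.
Q = 0 for an adiabatic process, so W = −ΔU = 7090 J.
Work done on the gas = −W_by = -7090 J.

-7090 J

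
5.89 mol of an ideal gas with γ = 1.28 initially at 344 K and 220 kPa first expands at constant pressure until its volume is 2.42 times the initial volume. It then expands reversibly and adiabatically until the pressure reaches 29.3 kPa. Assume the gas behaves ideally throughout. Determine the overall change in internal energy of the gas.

V₁ = nRT₁/P₁ = 5.89×8.314×344/220 = 76.6 L.
Step 1 — Isobaric: P stays 220 kPa; V/T = const ⇒ T₂ = 832 K, V₂ = 185 L.
W = PΔV = 220×(185−76.6) kPa·L = 23900 J.
ΔU = nCvΔT = 5.89×29.7×(832−344) = 85400 J.
Q = ΔU + W = nCpΔT = 109000 J.
State after step 1: P = 220 kPa, V = 185 L, T = 832 K.
Step 2 — Adiabatic: T₂/T₁ = (P₂/P₁)^((γ−1)/γ) ⇒ T₂ = 832×(0.133)^0.219 = 536 K; V₂ = 895 L.
ΔU = nCvΔT = 5.89×29.7×(536−832) = -51900 J.
Q = 0 for an adiabatic process, so W = −ΔU = 51900 J.
Net over both steps: W = 75800 J, Q = 109000 J, ΔU = 33500 J.

33500 J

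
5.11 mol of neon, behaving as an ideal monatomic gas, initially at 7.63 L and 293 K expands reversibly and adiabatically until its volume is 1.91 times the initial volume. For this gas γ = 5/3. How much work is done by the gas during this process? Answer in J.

P₁ = nRT₁/V₁ = 5.11×8.314×293/7.63 = 1630 kPa.
Adiabatic: TV^(γ−1) = const ⇒ T₂ = 293×(0.524)^0.667 = 190 K; PV^γ = const ⇒ P₂ = 555 kPa.
ΔU = nCvΔT = 5.11×12.5×(190−293) = -6540 J.
Q = 0 for an adiabatic process, so W = −ΔU = 6540 J.

6540 J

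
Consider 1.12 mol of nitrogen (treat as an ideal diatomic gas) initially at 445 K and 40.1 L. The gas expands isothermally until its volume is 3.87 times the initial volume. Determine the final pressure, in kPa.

26.7 kPa

P₁ = nRT₁/V₁ = 1.12×8.314×445/40.1 = 103 kPa.
Isothermal: T stays 445 K; PV = const ⇒ V₂ = 155 L, P₂ = 26.7 kPa.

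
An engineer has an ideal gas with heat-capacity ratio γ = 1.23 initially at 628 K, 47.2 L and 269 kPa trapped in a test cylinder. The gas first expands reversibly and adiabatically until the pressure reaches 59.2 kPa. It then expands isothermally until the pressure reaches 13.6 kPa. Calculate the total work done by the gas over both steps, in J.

n = P₁V₁/(RT₁) = 269×47.2/(8.314×628) = 2.43 mol.
Step 1 — Adiabatic: T₂/T₁ = (P₂/P₁)^((γ−1)/γ) ⇒ T₂ = 628×(0.220)^0.187 = 473 K; V₂ = 162 L.
ΔU = nCvΔT = 2.43×36.1×(473−628) = -13600 J.
Q = 0 for an adiabatic process, so W = −ΔU = 13600 J.
State after step 1: P = 59.2 kPa, V = 162 L, T = 473 K.
Step 2 — Isothermal: T stays 473 K; PV = const ⇒ V₂ = 703 L, P₂ = 13.6 kPa.
ΔU = 0 (ideal gas, T constant).
W = nRT ln(V₂/V₁) = 2.43×8.314×473×ln(4.35) = 14100 J.
Q = ΔU + W = 14100 J.
Net over both steps: W = 27700 J, Q = 14100 J, ΔU = -13600 J.

27700 J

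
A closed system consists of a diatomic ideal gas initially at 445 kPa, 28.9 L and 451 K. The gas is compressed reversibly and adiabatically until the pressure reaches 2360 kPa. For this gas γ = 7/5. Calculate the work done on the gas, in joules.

n = P₁V₁/(RT₁) = 445×28.9/(8.314×451) = 3.43 mol.
Adiabatic: T₂/T₁ = (P₂/P₁)^((γ−1)/γ) ⇒ T₂ = 451×(5.30)^0.286 = 726 K; V₂ = 8.78 L.
ΔU = nCvΔT = 3.43×20.8×(726−451) = 19600 J.
Q = 0 for an adiabatic process, so W = −ΔU = -19600 J.
Work done on the gas = −W_by = 19600 J.

19600 J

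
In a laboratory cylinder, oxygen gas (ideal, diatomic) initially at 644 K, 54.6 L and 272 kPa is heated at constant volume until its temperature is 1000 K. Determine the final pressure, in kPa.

422 kPa

Isochoric: V stays 54.6 L; P/T = const ⇒ T₂ = 1000 K, P₂ = 422 kPa.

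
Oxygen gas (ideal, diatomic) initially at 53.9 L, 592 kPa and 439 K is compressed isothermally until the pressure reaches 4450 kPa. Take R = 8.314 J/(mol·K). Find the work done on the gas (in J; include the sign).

n = P₁V₁/(RT₁) = 592×53.9/(8.314×439) = 8.74 mol.
Isothermal: T stays 439 K; PV = const ⇒ V₂ = 7.17 L, P₂ = 4450 kPa.
W = nRT ln(V₂/V₁) = 8.74×8.314×439×ln(0.133) = -64400 J.
Work done on the gas = −W_by = 64400 J.

64400 J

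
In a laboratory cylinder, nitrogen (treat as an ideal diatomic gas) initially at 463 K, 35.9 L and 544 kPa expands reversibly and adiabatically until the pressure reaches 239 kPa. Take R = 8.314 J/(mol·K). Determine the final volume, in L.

64.6 L

Adiabatic: T₂/T₁ = (P₂/P₁)^((γ−1)/γ) ⇒ T₂ = 463×(0.439)^0.286 = 366 K; V₂ = 64.6 L.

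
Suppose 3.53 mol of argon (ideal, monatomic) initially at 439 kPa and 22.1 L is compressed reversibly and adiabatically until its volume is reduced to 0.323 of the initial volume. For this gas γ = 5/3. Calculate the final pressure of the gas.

T₁ = P₁V₁/(nR) = 439×22.1/(3.53×8.314) = 331 K.
Adiabatic: TV^(γ−1) = const ⇒ T₂ = 331×(3.10)^0.667 = 702 K; PV^γ = const ⇒ P₂ = 2890 kPa.

2890 kPa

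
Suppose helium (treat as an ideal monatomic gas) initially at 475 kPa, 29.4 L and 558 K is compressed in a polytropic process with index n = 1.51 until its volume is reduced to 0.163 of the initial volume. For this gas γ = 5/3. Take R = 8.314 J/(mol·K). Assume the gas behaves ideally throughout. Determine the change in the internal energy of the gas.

31900 J

n = P₁V₁/(RT₁) = 475×29.4/(8.314×558) = 3.01 mol.
Polytropic n=1.51: T₂ = T₁(V₁/V₂)^(n−1) = 558×(6.13)^0.51 = 1410 K; P₂ = P₁(V₁/V₂)^n = 7350 kPa.
For an ideal gas ΔU = nCvΔT with Cv = (3/2)R = 12.5 J/(mol·K).
ΔU = 3.01×12.5×(1410−558) = 31900 J.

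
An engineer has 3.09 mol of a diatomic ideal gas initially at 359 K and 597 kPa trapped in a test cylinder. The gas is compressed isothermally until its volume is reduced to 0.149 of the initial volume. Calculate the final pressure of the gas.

4010 kPa

V₁ = nRT₁/P₁ = 3.09×8.314×359/597 = 15.4 L.
Isothermal: T stays 359 K; PV = const ⇒ V₂ = 2.30 L, P₂ = 4010 kPa.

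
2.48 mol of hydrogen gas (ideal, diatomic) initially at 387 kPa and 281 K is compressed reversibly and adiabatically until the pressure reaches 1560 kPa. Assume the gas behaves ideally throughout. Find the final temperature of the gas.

418 K

V₁ = nRT₁/P₁ = 2.48×8.314×281/387 = 15.0 L.
Adiabatic: T₂/T₁ = (P₂/P₁)^((γ−1)/γ) ⇒ T₂ = 281×(4.03)^0.286 = 418 K; V₂ = 5.53 L.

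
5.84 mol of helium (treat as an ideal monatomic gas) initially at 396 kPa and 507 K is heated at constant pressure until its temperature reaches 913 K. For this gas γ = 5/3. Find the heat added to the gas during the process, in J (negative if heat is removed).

49300 J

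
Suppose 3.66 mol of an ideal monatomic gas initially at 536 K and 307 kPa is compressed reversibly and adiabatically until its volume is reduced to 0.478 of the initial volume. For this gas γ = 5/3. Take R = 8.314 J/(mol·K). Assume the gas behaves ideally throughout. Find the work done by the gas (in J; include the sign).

V₁ = nRT₁/P₁ = 3.66×8.314×536/307 = 53.1 L.
Adiabatic: TV^(γ−1) = const ⇒ T₂ = 536×(2.09)^0.667 = 877 K; PV^γ = const ⇒ P₂ = 1050 kPa.
ΔU = nCvΔT = 3.66×12.5×(877−536) = 15600 J.
Q = 0 for an adiabatic process, so W = −ΔU = -15600 J.

-15600 J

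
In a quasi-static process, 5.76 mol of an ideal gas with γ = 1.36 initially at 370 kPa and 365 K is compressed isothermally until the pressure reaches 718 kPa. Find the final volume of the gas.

24.3 L

V₁ = nRT₁/P₁ = 5.76×8.314×365/370 = 47.2 L.
Isothermal: T stays 365 K; PV = const ⇒ V₂ = 24.3 L, P₂ = 718 kPa.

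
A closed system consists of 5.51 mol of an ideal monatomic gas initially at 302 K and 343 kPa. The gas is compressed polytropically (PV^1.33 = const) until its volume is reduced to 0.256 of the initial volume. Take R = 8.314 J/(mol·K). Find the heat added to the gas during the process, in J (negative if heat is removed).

V₁ = nRT₁/P₁ = 5.51×8.314×302/343 = 40.3 L.
Polytropic n=1.33: T₂ = T₁(V₁/V₂)^(n−1) = 302×(3.91)^0.33 = 473 K; P₂ = P₁(V₁/V₂)^n = 2100 kPa.
W = (P₁V₁−P₂V₂)/(n−1) = (343×40.3−2100×10.3)/0.33 = -23800 J.
ΔU = nCvΔT = 5.51×12.5×(473−302) = 11800 J.
Q = ΔU + W = -12000 J.

-12000 J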